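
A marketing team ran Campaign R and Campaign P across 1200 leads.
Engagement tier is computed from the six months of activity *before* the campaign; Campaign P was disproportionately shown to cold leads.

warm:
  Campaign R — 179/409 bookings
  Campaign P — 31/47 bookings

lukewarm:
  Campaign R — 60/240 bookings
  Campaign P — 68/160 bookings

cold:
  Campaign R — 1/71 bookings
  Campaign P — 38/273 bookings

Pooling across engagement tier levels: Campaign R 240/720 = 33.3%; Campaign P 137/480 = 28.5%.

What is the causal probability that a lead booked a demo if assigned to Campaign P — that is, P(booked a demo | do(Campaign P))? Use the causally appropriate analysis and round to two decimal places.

The engagement tier-specific comparison favours Campaign P throughout, but the pooled figures favour Campaign R. The question is whether to condition on engagement tier.
Here engagement tier is a common cause — it drives both which campaign a case falls under and the outcome. The crude comparison mixes populations; the stratum-specific rates are the causally relevant ones.
Standardising Campaign P to the population engagement tier mix: 0.380·31/47 + 0.333·68/160 + 0.287·38/273 = 0.432.

0.43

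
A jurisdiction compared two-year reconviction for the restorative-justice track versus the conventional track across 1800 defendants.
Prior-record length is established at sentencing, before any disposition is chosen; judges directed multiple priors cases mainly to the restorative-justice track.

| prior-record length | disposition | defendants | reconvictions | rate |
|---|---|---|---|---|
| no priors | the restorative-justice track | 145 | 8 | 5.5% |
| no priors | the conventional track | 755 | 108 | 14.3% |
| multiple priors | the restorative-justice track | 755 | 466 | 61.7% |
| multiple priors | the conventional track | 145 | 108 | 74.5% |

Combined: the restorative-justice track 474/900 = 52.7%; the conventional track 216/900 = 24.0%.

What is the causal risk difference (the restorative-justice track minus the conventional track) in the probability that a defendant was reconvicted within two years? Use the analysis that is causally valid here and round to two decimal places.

-0.11

The imbalance in prior-record length arose from how defendants were allocated, not from anything the disposition did; and prior-record length independently affects the outcome. The pooled gap is confounded — condition on prior-record length.
Adjusting over the population distribution of prior-record length: 0.500·(0.055−0.143) + 0.500·(0.617−0.745) = -0.108.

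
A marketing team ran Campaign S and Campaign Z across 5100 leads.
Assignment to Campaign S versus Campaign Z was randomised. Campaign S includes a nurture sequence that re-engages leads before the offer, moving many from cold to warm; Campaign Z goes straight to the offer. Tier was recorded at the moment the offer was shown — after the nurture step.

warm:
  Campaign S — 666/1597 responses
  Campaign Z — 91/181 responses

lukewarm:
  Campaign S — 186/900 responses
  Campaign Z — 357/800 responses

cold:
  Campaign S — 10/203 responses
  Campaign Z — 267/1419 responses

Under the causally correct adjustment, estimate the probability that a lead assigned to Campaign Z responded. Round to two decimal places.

0.30

The engagement tier-specific comparison favours Campaign Z throughout, but the pooled figures favour Campaign S. The question is whether to condition on engagement tier.
Engagement tier here is a post-treatment variable shaped by the campaign; conditioning on it would introduce bias rather than remove it. The overall comparison is the causal one.
So P(outcome | do(Campaign Z)) is just the pooled rate for Campaign Z: 715/2400 = 0.298.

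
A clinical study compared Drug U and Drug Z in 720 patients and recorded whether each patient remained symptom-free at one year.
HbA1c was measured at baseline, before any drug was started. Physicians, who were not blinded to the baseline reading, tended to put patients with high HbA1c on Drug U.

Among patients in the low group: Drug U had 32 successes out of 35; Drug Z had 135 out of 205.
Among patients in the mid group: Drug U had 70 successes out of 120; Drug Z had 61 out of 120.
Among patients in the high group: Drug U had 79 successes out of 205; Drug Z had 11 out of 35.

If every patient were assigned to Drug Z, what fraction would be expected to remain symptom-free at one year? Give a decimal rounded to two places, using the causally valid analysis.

0.49

HbA1c satisfies the back-door criterion: it is not a descendant of the drug, and it blocks the spurious path from drug to outcome. Adjusting for it (i.e., using the within-HbA1c rates) gives the causal effect.
Standardising Drug Z to the population HbA1c mix: 0.333·135/205 + 0.333·61/120 + 0.333·11/35 = 0.494.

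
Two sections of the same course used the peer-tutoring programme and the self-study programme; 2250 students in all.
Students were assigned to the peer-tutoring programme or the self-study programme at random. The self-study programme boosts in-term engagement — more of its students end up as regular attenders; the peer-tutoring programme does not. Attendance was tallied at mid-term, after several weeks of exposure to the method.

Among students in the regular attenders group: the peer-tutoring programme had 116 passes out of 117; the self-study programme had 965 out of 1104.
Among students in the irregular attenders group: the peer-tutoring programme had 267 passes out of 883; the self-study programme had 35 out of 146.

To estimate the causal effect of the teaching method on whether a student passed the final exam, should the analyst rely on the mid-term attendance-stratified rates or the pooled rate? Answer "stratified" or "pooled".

pooled

The stratified and pooled comparisons disagree (the peer-tutoring programme wins within each mid-term attendance; the self-study programme wins overall), so the answer turns on the causal role of mid-term attendance.
Because the teaching method influences mid-term attendance, mid-term attendance is a post-treatment mediator, not a confounder. Stratifying on it would bias the estimate; the causal effect is the crude pooled difference.
Pooled: the peer-tutoring programme 38.3% vs the self-study programme 80.0%; the self-study programme is higher overall.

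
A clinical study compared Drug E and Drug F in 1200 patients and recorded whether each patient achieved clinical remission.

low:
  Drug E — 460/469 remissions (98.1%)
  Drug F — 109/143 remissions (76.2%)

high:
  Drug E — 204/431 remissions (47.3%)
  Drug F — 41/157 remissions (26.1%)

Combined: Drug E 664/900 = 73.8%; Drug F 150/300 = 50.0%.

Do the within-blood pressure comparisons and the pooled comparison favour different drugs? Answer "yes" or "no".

Within each blood pressure level (low 98.1% vs 76.2%; high 47.3% vs 26.1%), Drug E has the higher rate every time. Pooled: 73.8% vs 50.0% — Drug E has the higher rate overall. They agree.

no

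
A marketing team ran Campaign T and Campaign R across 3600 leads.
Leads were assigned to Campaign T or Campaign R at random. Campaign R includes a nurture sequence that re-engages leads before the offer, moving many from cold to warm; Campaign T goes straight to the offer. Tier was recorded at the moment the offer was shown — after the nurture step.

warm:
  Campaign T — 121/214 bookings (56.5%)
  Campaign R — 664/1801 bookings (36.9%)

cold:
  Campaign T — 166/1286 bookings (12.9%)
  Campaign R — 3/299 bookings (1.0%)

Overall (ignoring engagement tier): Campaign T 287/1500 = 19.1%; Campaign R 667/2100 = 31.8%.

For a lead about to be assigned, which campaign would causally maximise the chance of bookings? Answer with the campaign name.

Engagement tier lies on the pathway campaign → engagement tier → outcome, so adjusting for it blocks the indirect effect. For the total causal effect of campaign, use the unadjusted pooled rates.
Pooled: Campaign T 19.1% vs Campaign R 31.8%; Campaign R is higher overall.

Campaign R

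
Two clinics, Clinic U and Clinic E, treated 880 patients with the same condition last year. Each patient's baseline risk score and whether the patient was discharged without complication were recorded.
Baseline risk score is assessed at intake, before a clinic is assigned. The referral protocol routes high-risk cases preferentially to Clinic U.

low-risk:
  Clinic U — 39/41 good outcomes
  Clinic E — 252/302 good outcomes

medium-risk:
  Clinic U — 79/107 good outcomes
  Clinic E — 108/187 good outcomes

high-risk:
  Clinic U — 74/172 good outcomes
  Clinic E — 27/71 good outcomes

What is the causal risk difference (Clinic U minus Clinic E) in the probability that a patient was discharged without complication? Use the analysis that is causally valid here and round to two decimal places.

+0.11

Within every baseline risk score level Clinic U has the higher rate, yet pooled Clinic E does — Simpson's reversal.
Since baseline risk score is a pre-existing factor (not a product of the clinic) and it affects the outcome on its own, it is a confounder. The stratified rates, not the pooled rate, identify the causal effect.
Adjusting over the population distribution of baseline risk score: 0.390·(0.951−0.834) + 0.334·(0.738−0.578) + 0.276·(0.430−0.380) = +0.113.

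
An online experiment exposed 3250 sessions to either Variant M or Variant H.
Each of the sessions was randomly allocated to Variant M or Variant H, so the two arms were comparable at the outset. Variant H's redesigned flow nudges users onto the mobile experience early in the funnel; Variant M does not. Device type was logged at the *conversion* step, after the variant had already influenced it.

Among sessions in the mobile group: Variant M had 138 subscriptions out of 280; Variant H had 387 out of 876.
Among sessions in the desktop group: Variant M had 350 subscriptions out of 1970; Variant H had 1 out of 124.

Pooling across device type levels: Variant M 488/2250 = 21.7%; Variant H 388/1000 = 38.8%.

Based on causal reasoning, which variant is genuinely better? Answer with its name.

The device type-specific comparison favours Variant M throughout, but the pooled figures favour Variant H. The question is whether to condition on device type.
The distribution of device type is itself part of what the variant does — it is an intermediate outcome. Holding it fixed would remove that part of the effect; the total effect is the pooled difference.
Pooled: Variant M 21.7% vs Variant H 38.8%; Variant H is higher overall.

Variant H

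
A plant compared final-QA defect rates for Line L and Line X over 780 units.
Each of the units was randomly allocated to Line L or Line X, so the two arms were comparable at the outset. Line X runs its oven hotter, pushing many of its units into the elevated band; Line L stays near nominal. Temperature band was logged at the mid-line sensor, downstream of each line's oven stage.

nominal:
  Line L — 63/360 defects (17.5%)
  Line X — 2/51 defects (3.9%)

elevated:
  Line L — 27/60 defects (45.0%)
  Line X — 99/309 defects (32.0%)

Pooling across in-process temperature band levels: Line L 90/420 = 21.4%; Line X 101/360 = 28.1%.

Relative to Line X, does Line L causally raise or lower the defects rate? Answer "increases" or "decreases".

decreases

The stratified and pooled comparisons disagree (Line X wins within each in-process temperature band; Line L wins overall), so the answer turns on the causal role of in-process temperature band.
In-process temperature band lies on the pathway line → in-process temperature band → outcome, so adjusting for it blocks the indirect effect. For the total causal effect of line, use the unadjusted pooled rates.
Pooled: Line L 21.4% vs Line X 28.1%; Line L is lower overall.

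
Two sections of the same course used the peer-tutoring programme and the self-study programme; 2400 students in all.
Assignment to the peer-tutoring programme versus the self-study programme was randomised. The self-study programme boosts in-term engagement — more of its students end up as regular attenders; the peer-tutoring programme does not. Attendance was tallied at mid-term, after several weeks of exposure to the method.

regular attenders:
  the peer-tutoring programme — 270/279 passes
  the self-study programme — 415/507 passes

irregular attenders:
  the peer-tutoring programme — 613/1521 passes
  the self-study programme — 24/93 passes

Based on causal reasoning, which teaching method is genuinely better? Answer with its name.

the self-study programme

The mid-term attendance-specific comparison favours the peer-tutoring programme throughout, but the pooled figures favour the self-study programme. The question is whether to condition on mid-term attendance.
Mid-term attendance is recorded after the teaching method and is itself shifted by it — it sits on the causal path from teaching method to outcome. Conditioning on a mediator would strip out part of the effect we want; the pooled comparison gives the total causal effect.
Pooled: the peer-tutoring programme 49.1% vs the self-study programme 73.2%; the self-study programme is higher overall.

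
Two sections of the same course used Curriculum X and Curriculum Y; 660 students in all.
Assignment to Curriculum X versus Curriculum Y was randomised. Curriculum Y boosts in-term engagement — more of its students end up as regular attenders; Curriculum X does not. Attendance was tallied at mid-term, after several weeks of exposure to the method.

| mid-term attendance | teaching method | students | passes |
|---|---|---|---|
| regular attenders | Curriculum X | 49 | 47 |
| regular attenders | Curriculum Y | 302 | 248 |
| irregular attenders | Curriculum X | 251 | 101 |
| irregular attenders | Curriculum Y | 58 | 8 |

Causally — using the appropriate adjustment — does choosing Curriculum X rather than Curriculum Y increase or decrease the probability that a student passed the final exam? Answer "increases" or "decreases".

The distribution of mid-term attendance is itself part of what the teaching method does — it is an intermediate outcome. Holding it fixed would remove that part of the effect; the total effect is the pooled difference.
Pooled: Curriculum X 49.3% vs Curriculum Y 71.1%; Curriculum Y is higher overall.

decreases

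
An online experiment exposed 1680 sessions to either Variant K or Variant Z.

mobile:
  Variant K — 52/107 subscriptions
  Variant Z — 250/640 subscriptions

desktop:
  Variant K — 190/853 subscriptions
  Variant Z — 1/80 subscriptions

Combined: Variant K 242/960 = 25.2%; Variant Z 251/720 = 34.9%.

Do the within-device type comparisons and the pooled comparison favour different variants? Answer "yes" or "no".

Within each device type level (mobile 48.6% vs 39.1%; desktop 22.3% vs 1.2%), Variant K has the higher rate every time. Pooled: 25.2% vs 34.9% — Variant Z has the higher rate overall. The two comparisons disagree.

yes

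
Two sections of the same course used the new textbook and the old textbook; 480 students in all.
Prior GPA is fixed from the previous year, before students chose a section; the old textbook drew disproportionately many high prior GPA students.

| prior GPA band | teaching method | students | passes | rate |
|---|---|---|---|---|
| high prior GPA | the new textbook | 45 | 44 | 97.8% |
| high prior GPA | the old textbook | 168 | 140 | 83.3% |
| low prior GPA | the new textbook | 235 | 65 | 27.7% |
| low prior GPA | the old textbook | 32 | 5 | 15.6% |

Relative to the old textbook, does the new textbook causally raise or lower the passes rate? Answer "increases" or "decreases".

The prior GPA band-specific comparison favours the new textbook throughout, but the pooled figures favour the old textbook. The question is whether to condition on prior GPA band.
Since prior GPA band is a pre-existing factor (not a product of the teaching method) and it affects the outcome on its own, it is a confounder. The stratified rates, not the pooled rate, identify the causal effect.
Within each level — high prior GPA: 97.8% vs 83.3%; low prior GPA: 27.7% vs 15.6% — the new textbook is higher every time.

increases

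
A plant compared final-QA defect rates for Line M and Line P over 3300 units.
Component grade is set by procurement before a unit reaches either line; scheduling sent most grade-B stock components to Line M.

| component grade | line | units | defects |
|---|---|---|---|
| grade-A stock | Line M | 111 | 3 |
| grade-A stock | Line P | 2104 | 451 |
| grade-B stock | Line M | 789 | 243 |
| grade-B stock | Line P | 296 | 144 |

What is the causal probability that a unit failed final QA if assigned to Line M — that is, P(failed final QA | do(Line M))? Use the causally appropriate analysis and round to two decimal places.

0.12

Within every component grade level Line M has the lower rate, yet pooled Line P does — Simpson's reversal.
Component grade differs across lines for reasons unrelated to any effect of the line itself, and it separately predicts the outcome — a classic confounder. We must compare within component grade levels.
Standardising Line M to the population component grade mix: 0.671·3/111 + 0.329·243/789 = 0.119.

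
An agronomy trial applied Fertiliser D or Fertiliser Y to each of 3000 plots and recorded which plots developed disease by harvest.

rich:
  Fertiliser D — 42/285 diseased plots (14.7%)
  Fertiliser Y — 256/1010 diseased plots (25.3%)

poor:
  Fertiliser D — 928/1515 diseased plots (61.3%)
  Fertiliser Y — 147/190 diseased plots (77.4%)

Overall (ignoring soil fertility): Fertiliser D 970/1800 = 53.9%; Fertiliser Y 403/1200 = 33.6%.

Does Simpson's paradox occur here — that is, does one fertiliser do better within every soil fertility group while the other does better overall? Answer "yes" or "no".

yes

Within each soil fertility level (rich 14.7% vs 25.3%; poor 61.3% vs 77.4%), Fertiliser D has the lower rate every time. Pooled: 53.9% vs 33.6% — Fertiliser Y has the lower rate overall. The two comparisons disagree.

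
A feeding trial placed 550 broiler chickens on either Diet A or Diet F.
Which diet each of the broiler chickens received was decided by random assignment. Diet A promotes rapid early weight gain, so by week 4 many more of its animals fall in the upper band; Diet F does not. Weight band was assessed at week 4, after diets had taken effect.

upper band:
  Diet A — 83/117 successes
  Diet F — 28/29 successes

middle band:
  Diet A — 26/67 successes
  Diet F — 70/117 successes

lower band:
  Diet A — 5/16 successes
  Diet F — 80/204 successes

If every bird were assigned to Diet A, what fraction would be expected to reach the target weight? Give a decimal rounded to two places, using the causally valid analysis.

The stratified and pooled comparisons disagree (Diet F wins within each week-4 weight band; Diet A wins overall), so the answer turns on the causal role of week-4 weight band.
Stratifying would compare diets among broiler chickens the diets themselves sorted into week-4 weight band groups — a form of selection on an intermediate. The unconditioned pooled rates give the total causal effect.
So P(outcome | do(Diet A)) is just the pooled rate for Diet A: 114/200 = 0.570.

0.57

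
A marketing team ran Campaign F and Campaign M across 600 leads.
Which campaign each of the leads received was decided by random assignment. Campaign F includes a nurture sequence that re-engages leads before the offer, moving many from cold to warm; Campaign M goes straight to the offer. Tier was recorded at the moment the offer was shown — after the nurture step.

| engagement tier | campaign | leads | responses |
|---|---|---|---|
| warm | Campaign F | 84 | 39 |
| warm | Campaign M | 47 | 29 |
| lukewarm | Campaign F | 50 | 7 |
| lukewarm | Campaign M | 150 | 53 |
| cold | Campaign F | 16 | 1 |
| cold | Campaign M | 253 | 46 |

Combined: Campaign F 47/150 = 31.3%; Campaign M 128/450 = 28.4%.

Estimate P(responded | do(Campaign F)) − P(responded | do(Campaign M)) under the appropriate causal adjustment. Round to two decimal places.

+0.03

Because the campaign influences engagement tier, engagement tier is a post-treatment mediator, not a confounder. Stratifying on it would bias the estimate; the causal effect is the crude pooled difference.
The causal difference is the pooled difference: 0.313 − 0.284 = +0.029.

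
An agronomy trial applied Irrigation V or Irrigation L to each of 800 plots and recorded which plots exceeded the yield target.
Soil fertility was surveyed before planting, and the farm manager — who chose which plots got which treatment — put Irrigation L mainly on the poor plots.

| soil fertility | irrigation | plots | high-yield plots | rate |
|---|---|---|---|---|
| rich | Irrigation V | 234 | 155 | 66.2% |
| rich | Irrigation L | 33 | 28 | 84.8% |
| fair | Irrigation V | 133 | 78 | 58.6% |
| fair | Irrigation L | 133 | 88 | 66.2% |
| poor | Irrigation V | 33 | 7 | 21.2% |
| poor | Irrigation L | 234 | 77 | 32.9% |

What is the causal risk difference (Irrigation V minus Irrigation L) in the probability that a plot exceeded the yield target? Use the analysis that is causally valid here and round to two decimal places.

Since soil fertility is a pre-existing factor (not a product of the irrigation) and it affects the outcome on its own, it is a confounder. The stratified rates, not the pooled rate, identify the causal effect.
Adjusting over the population distribution of soil fertility: 0.334·(0.662−0.848) + 0.333·(0.586−0.662) + 0.334·(0.212−0.329) = -0.126.

-0.13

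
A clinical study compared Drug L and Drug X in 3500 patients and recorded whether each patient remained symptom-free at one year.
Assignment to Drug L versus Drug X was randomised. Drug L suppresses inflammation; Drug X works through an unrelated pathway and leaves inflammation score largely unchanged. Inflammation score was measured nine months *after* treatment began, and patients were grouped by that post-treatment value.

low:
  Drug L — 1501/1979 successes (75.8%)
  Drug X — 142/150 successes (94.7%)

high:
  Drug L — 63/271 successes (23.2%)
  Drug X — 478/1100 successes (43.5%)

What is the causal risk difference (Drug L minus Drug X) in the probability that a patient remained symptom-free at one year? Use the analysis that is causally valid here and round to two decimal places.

+0.20

The stratified and pooled comparisons disagree (Drug X wins within each inflammation score; Drug L wins overall), so the answer turns on the causal role of inflammation score.
Inflammation score is downstream of the drug. One should not condition on a consequence of treatment, so the overall rates are the right comparison.
The causal difference is the pooled difference: 0.695 − 0.496 = +0.199.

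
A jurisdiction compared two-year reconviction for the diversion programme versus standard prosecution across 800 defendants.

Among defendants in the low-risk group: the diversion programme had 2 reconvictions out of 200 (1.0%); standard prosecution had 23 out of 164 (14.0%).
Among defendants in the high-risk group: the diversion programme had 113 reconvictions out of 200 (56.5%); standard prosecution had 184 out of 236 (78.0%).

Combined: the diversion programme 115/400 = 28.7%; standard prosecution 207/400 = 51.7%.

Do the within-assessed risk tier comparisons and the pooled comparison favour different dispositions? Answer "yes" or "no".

no

Within each assessed risk tier level (low-risk 1.0% vs 14.0%; high-risk 56.5% vs 78.0%), the diversion programme has the lower rate every time. Pooled: 28.7% vs 51.7% — the diversion programme has the lower rate overall. They agree.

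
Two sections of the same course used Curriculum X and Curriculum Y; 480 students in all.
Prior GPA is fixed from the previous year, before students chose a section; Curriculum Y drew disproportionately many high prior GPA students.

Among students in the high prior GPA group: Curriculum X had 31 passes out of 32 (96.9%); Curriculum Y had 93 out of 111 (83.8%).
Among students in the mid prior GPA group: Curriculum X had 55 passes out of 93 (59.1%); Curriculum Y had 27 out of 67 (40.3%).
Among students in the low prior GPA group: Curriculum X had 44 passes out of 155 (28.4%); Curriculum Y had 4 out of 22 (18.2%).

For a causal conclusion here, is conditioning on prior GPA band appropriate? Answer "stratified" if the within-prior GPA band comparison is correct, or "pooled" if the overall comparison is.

stratified

Prior GPA band satisfies the back-door criterion: it is not a descendant of the teaching method, and it blocks the spurious path from teaching method to outcome. Adjusting for it (i.e., using the within-prior GPA band rates) gives the causal effect.
Within each level — high prior GPA: 96.9% vs 83.8%; mid prior GPA: 59.1% vs 40.3%; low prior GPA: 28.4% vs 18.2% — Curriculum X is higher every time.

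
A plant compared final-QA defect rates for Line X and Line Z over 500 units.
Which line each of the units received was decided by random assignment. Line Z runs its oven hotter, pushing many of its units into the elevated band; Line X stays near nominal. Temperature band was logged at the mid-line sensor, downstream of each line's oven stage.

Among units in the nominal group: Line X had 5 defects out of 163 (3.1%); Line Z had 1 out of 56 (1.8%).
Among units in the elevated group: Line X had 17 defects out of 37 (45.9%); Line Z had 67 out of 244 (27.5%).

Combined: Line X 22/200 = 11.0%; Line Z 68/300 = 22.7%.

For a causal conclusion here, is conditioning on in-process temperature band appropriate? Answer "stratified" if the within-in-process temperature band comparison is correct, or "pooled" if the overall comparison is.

Within every in-process temperature band level Line Z has the lower rate, yet pooled Line X does — Simpson's reversal.
Stratifying would compare lines among units the lines themselves sorted into in-process temperature band groups — a form of selection on an intermediate. The unconditioned pooled rates give the total causal effect.
Pooled: Line X 11.0% vs Line Z 22.7%; Line X is lower overall.

pooled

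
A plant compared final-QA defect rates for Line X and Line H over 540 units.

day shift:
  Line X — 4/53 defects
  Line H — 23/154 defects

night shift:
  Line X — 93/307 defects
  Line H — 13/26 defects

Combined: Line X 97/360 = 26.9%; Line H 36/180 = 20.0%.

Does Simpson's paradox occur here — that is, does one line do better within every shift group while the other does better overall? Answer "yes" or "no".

yes

Within each shift level (day shift 7.5% vs 14.9%; night shift 30.3% vs 50.0%), Line X has the lower rate every time. Pooled: 26.9% vs 20.0% — Line H has the lower rate overall. The two comparisons disagree.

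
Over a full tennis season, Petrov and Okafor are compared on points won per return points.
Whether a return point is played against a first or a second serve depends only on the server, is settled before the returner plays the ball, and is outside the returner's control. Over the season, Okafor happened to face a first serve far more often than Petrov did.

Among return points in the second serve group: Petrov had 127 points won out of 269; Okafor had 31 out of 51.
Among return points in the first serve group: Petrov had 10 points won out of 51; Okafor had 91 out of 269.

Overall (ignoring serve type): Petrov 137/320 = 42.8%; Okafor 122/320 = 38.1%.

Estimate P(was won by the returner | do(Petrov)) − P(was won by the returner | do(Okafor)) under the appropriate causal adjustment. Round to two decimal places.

Serve type differs across players for reasons unrelated to any effect of the player itself, and it separately predicts the outcome — a classic confounder. We must compare within serve type levels.
Adjusting over the population distribution of serve type: 0.500·(0.472−0.608) + 0.500·(0.196−0.338) = -0.139.

-0.14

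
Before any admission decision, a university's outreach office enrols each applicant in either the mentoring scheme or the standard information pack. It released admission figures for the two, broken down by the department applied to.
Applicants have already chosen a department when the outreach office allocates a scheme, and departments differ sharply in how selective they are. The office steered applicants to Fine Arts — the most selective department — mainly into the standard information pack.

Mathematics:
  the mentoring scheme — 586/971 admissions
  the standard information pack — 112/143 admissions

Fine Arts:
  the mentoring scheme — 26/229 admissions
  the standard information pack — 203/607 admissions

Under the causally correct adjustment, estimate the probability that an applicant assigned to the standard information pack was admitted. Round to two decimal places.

0.59

Department is set before the outreach scheme has any effect — it is not caused by the outreach scheme — and it independently drives the outcome. That makes it a confounder, so the causal comparison is within department levels.
Standardising the standard information pack to the population department mix: 0.571·112/143 + 0.429·203/607 = 0.591.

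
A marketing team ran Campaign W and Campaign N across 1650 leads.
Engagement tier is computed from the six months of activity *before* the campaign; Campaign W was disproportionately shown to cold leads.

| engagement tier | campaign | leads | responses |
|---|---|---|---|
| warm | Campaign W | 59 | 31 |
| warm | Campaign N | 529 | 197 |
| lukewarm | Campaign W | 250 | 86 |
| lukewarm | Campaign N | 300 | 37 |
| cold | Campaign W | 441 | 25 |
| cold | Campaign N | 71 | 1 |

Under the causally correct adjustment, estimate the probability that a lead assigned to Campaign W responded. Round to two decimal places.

0.32

Campaign W is higher inside every engagement tier stratum but Campaign N is higher in aggregate. Whether to stratify depends on how engagement tier relates to the campaign.
Engagement tier satisfies the back-door criterion: it is not a descendant of the campaign, and it blocks the spurious path from campaign to outcome. Adjusting for it (i.e., using the within-engagement tier rates) gives the causal effect.
Standardising Campaign W to the population engagement tier mix: 0.356·31/59 + 0.333·86/250 + 0.310·25/441 = 0.319.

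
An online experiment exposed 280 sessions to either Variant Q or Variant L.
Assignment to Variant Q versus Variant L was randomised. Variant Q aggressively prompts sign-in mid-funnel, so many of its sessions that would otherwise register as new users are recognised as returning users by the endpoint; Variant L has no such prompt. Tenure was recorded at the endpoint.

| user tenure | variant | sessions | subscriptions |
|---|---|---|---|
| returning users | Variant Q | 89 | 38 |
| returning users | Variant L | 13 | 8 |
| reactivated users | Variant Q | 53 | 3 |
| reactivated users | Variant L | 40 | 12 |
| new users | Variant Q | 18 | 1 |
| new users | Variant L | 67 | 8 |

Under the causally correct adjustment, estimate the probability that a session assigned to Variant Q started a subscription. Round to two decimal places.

0.26

The user tenure-specific comparison favours Variant L throughout, but the pooled figures favour Variant Q. The question is whether to condition on user tenure.
User tenure is downstream of the variant. One should not condition on a consequence of treatment, so the overall rates are the right comparison.
So P(outcome | do(Variant Q)) is just the pooled rate for Variant Q: 42/160 = 0.263.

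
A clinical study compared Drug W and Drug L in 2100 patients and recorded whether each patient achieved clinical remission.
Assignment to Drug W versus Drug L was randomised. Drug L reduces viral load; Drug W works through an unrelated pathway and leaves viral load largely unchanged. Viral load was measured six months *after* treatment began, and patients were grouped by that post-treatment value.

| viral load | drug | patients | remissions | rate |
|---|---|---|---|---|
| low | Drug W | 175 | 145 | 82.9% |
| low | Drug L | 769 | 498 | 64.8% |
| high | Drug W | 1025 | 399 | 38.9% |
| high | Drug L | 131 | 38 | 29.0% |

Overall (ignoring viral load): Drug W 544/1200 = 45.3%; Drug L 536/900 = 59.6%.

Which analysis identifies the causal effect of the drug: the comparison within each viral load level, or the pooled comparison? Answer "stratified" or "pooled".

pooled

Viral load here is a post-treatment variable shaped by the drug; conditioning on it would introduce bias rather than remove it. The overall comparison is the causal one.
Pooled: Drug W 45.3% vs Drug L 59.6%; Drug L is higher overall.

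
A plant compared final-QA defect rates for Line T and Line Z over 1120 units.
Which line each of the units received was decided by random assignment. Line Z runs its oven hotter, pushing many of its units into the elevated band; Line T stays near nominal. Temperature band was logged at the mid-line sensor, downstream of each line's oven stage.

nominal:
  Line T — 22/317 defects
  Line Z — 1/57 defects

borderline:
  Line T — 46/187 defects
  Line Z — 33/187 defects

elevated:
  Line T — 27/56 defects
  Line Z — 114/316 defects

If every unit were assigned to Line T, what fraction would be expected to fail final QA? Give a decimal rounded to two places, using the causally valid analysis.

Because the line influences in-process temperature band, in-process temperature band is a post-treatment mediator, not a confounder. Stratifying on it would bias the estimate; the causal effect is the crude pooled difference.
So P(outcome | do(Line T)) is just the pooled rate for Line T: 95/560 = 0.170.

0.17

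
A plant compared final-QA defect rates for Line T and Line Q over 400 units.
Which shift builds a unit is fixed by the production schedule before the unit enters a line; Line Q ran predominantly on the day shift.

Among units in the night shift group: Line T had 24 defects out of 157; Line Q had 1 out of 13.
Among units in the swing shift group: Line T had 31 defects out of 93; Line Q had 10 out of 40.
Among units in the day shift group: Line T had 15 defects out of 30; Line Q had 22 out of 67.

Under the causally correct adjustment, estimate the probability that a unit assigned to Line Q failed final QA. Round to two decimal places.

0.20

Shift differs across lines for reasons unrelated to any effect of the line itself, and it separately predicts the outcome — a classic confounder. We must compare within shift levels.
Standardising Line Q to the population shift mix: 0.425·1/13 + 0.333·10/40 + 0.242·22/67 = 0.195.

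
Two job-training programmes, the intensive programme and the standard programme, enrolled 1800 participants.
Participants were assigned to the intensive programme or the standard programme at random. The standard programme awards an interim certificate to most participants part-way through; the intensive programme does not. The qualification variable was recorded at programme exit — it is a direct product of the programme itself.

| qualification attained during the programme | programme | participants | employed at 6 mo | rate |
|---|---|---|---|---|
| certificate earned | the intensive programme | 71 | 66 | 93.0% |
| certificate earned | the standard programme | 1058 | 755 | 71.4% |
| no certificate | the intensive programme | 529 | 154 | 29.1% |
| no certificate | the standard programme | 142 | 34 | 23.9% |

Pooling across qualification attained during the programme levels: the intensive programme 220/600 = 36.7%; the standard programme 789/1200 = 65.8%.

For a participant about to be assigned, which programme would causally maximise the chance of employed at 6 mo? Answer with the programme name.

the standard programme

Within every qualification attained during the programme level the intensive programme has the higher rate, yet pooled the standard programme does — Simpson's reversal.
Qualification attained during the programme is recorded after the programme and is itself shifted by it — it sits on the causal path from programme to outcome. Conditioning on a mediator would strip out part of the effect we want; the pooled comparison gives the total causal effect.
Pooled: the intensive programme 36.7% vs the standard programme 65.8%; the standard programme is higher overall.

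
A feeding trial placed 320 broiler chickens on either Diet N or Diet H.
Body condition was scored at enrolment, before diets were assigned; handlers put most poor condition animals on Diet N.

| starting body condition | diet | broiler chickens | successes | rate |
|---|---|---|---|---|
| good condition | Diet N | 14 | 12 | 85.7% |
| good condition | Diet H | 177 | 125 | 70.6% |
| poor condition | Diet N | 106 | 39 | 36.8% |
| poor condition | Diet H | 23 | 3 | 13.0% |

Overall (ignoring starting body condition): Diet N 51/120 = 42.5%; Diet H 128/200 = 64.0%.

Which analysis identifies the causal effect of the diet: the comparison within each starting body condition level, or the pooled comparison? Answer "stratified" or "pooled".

The starting body condition-specific comparison favours Diet N throughout, but the pooled figures favour Diet H. The question is whether to condition on starting body condition.
Starting body condition differs across diets for reasons unrelated to any effect of the diet itself, and it separately predicts the outcome — a classic confounder. We must compare within starting body condition levels.
Within each level — good condition: 85.7% vs 70.6%; poor condition: 36.8% vs 13.0% — Diet N is higher every time.

stratified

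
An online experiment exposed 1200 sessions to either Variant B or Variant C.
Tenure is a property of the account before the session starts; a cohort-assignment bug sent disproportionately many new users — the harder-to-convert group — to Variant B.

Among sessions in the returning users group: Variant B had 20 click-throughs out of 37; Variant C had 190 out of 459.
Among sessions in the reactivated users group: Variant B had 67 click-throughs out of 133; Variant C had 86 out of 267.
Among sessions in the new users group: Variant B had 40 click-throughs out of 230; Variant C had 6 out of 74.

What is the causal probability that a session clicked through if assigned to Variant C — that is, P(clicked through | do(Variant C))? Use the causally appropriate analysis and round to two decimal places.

0.30

Variant B is higher inside every user tenure stratum but Variant C is higher in aggregate. Whether to stratify depends on how user tenure relates to the variant.
Since user tenure is a pre-existing factor (not a product of the variant) and it affects the outcome on its own, it is a confounder. The stratified rates, not the pooled rate, identify the causal effect.
Standardising Variant C to the population user tenure mix: 0.413·190/459 + 0.333·86/267 + 0.253·6/74 = 0.299.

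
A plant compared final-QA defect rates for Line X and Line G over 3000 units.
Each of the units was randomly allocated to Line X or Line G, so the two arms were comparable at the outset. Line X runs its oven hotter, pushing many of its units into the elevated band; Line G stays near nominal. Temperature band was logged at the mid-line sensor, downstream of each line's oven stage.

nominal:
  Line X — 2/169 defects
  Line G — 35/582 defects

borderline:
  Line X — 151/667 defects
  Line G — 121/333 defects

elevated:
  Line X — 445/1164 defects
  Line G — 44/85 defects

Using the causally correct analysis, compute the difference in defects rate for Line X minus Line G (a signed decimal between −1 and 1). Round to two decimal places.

In-process temperature band here is a post-treatment variable shaped by the line; conditioning on it would introduce bias rather than remove it. The overall comparison is the causal one.
The causal difference is the pooled difference: 0.299 − 0.200 = +0.099.

+0.10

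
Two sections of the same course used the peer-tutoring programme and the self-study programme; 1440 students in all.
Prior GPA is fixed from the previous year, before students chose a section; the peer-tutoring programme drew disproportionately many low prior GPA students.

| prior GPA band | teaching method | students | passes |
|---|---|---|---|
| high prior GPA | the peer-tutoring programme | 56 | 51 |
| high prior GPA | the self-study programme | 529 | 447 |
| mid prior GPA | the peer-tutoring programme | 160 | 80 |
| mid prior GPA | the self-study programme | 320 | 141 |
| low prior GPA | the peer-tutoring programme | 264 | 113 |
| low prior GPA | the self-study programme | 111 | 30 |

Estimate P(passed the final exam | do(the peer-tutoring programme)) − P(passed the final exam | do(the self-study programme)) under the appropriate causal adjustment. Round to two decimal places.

+0.09

The prior GPA band-specific comparison favours the peer-tutoring programme throughout, but the pooled figures favour the self-study programme. The question is whether to condition on prior GPA band.
Prior GPA band is set before the teaching method has any effect — it is not caused by the teaching method — and it independently drives the outcome. That makes it a confounder, so the causal comparison is within prior GPA band levels.
Adjusting over the population distribution of prior GPA band: 0.406·(0.911−0.845) + 0.333·(0.500−0.441) + 0.260·(0.428−0.270) = +0.088.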